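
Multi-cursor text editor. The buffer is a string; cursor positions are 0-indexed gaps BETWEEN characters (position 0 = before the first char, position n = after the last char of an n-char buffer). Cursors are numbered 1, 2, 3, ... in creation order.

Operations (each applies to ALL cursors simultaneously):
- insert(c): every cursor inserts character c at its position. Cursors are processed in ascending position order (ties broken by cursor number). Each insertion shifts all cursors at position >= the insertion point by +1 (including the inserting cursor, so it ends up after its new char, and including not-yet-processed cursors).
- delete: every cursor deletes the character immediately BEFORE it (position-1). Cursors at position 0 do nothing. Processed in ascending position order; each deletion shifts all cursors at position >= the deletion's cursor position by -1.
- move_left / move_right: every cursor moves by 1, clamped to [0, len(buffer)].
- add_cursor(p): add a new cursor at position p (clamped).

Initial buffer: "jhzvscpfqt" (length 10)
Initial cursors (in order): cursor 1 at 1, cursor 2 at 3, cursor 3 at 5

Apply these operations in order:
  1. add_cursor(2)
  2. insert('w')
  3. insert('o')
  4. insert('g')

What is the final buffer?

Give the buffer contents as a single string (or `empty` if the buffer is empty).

Answer: jwoghwogzwogvswogcpfqt

Derivation:
After op 1 (add_cursor(2)): buffer="jhzvscpfqt" (len 10), cursors c1@1 c4@2 c2@3 c3@5, authorship ..........
After op 2 (insert('w')): buffer="jwhwzwvswcpfqt" (len 14), cursors c1@2 c4@4 c2@6 c3@9, authorship .1.4.2..3.....
After op 3 (insert('o')): buffer="jwohwozwovswocpfqt" (len 18), cursors c1@3 c4@6 c2@9 c3@13, authorship .11.44.22..33.....
After op 4 (insert('g')): buffer="jwoghwogzwogvswogcpfqt" (len 22), cursors c1@4 c4@8 c2@12 c3@17, authorship .111.444.222..333.....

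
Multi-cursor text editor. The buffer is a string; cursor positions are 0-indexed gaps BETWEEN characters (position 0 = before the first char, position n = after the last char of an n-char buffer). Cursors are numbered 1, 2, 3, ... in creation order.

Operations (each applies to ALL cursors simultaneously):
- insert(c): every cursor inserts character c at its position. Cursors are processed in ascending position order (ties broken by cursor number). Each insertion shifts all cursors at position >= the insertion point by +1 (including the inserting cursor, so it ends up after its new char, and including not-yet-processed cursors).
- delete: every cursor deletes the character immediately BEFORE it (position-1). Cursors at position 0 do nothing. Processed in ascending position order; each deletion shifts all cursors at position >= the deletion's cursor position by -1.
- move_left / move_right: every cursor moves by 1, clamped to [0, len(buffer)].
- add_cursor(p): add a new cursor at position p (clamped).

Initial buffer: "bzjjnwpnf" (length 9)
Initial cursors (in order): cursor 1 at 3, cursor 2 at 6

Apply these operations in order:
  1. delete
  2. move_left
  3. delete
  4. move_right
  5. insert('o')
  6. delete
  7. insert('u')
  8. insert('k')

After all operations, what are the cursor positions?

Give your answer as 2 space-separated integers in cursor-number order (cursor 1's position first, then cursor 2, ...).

Answer: 3 6

Derivation:
After op 1 (delete): buffer="bzjnpnf" (len 7), cursors c1@2 c2@4, authorship .......
After op 2 (move_left): buffer="bzjnpnf" (len 7), cursors c1@1 c2@3, authorship .......
After op 3 (delete): buffer="znpnf" (len 5), cursors c1@0 c2@1, authorship .....
After op 4 (move_right): buffer="znpnf" (len 5), cursors c1@1 c2@2, authorship .....
After op 5 (insert('o')): buffer="zonopnf" (len 7), cursors c1@2 c2@4, authorship .1.2...
After op 6 (delete): buffer="znpnf" (len 5), cursors c1@1 c2@2, authorship .....
After op 7 (insert('u')): buffer="zunupnf" (len 7), cursors c1@2 c2@4, authorship .1.2...
After op 8 (insert('k')): buffer="zuknukpnf" (len 9), cursors c1@3 c2@6, authorship .11.22...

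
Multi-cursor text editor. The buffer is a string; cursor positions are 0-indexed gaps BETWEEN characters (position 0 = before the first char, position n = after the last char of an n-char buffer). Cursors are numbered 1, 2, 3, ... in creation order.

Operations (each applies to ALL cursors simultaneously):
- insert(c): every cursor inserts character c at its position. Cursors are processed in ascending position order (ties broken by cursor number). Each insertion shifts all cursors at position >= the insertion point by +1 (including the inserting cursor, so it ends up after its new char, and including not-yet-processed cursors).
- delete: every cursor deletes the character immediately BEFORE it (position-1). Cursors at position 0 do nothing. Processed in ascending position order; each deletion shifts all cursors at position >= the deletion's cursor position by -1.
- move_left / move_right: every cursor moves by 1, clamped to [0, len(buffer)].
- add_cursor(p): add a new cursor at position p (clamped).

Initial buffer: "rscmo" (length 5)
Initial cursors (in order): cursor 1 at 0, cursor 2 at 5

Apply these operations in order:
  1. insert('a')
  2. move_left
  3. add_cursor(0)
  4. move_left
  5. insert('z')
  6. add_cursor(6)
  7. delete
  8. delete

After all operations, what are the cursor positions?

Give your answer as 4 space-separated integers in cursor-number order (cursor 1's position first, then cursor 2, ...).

After op 1 (insert('a')): buffer="arscmoa" (len 7), cursors c1@1 c2@7, authorship 1.....2
After op 2 (move_left): buffer="arscmoa" (len 7), cursors c1@0 c2@6, authorship 1.....2
After op 3 (add_cursor(0)): buffer="arscmoa" (len 7), cursors c1@0 c3@0 c2@6, authorship 1.....2
After op 4 (move_left): buffer="arscmoa" (len 7), cursors c1@0 c3@0 c2@5, authorship 1.....2
After op 5 (insert('z')): buffer="zzarscmzoa" (len 10), cursors c1@2 c3@2 c2@8, authorship 131....2.2
After op 6 (add_cursor(6)): buffer="zzarscmzoa" (len 10), cursors c1@2 c3@2 c4@6 c2@8, authorship 131....2.2
After op 7 (delete): buffer="arsmoa" (len 6), cursors c1@0 c3@0 c4@3 c2@4, authorship 1....2
After op 8 (delete): buffer="aroa" (len 4), cursors c1@0 c3@0 c2@2 c4@2, authorship 1..2

Answer: 0 2 0 2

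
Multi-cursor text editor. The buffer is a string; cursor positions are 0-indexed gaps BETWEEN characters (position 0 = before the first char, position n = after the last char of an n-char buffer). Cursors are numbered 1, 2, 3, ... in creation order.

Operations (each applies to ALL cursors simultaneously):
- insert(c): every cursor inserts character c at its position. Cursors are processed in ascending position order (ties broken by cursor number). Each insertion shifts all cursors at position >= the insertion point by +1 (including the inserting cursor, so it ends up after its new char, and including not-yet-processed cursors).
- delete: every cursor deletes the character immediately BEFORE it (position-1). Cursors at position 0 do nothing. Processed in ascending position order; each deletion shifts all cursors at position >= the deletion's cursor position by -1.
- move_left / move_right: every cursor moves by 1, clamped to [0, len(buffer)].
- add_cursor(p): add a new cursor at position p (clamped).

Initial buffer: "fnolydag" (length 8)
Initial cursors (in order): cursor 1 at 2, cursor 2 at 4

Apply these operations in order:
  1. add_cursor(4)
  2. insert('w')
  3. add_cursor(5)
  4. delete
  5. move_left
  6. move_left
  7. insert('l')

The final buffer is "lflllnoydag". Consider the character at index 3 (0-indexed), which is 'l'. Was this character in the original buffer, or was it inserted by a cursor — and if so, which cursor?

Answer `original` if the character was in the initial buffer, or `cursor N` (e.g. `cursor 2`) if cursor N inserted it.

Answer: cursor 3

Derivation:
After op 1 (add_cursor(4)): buffer="fnolydag" (len 8), cursors c1@2 c2@4 c3@4, authorship ........
After op 2 (insert('w')): buffer="fnwolwwydag" (len 11), cursors c1@3 c2@7 c3@7, authorship ..1..23....
After op 3 (add_cursor(5)): buffer="fnwolwwydag" (len 11), cursors c1@3 c4@5 c2@7 c3@7, authorship ..1..23....
After op 4 (delete): buffer="fnoydag" (len 7), cursors c1@2 c2@3 c3@3 c4@3, authorship .......
After op 5 (move_left): buffer="fnoydag" (len 7), cursors c1@1 c2@2 c3@2 c4@2, authorship .......
After op 6 (move_left): buffer="fnoydag" (len 7), cursors c1@0 c2@1 c3@1 c4@1, authorship .......
After op 7 (insert('l')): buffer="lflllnoydag" (len 11), cursors c1@1 c2@5 c3@5 c4@5, authorship 1.234......
Authorship (.=original, N=cursor N): 1 . 2 3 4 . . . . . .
Index 3: author = 3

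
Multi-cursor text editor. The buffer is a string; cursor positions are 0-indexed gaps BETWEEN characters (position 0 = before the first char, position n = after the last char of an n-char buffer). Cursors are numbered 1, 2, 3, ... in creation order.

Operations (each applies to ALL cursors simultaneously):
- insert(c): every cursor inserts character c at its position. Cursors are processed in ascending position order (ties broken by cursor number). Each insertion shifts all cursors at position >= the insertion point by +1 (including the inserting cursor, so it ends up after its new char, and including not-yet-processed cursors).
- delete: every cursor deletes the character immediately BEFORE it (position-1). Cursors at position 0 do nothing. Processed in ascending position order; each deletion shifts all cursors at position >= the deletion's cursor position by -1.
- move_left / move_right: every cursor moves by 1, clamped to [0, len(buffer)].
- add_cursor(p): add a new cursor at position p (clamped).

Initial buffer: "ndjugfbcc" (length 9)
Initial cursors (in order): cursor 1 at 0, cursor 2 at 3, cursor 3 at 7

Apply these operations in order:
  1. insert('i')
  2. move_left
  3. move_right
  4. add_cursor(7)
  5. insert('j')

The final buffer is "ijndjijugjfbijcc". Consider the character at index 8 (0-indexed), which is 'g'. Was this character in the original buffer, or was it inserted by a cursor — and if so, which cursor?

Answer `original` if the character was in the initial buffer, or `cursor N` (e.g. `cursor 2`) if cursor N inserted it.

Answer: original

Derivation:
After op 1 (insert('i')): buffer="indjiugfbicc" (len 12), cursors c1@1 c2@5 c3@10, authorship 1...2....3..
After op 2 (move_left): buffer="indjiugfbicc" (len 12), cursors c1@0 c2@4 c3@9, authorship 1...2....3..
After op 3 (move_right): buffer="indjiugfbicc" (len 12), cursors c1@1 c2@5 c3@10, authorship 1...2....3..
After op 4 (add_cursor(7)): buffer="indjiugfbicc" (len 12), cursors c1@1 c2@5 c4@7 c3@10, authorship 1...2....3..
After op 5 (insert('j')): buffer="ijndjijugjfbijcc" (len 16), cursors c1@2 c2@7 c4@10 c3@14, authorship 11...22..4..33..
Authorship (.=original, N=cursor N): 1 1 . . . 2 2 . . 4 . . 3 3 . .
Index 8: author = original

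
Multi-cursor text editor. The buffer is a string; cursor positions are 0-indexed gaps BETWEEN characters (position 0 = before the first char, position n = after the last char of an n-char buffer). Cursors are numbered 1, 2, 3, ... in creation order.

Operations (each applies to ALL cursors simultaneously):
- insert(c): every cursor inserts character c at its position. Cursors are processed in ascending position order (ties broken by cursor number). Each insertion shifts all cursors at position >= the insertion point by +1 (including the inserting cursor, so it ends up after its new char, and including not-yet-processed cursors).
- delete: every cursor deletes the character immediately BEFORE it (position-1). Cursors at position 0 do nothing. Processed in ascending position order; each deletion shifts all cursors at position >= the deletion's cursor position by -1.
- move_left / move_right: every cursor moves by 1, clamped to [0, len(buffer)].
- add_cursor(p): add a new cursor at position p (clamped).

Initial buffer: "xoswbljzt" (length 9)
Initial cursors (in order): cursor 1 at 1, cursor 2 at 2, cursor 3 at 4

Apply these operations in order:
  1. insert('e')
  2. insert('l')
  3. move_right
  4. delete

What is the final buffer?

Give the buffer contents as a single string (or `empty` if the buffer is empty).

After op 1 (insert('e')): buffer="xeoeswebljzt" (len 12), cursors c1@2 c2@4 c3@7, authorship .1.2..3.....
After op 2 (insert('l')): buffer="xeloelswelbljzt" (len 15), cursors c1@3 c2@6 c3@10, authorship .11.22..33.....
After op 3 (move_right): buffer="xeloelswelbljzt" (len 15), cursors c1@4 c2@7 c3@11, authorship .11.22..33.....
After op 4 (delete): buffer="xelelwelljzt" (len 12), cursors c1@3 c2@5 c3@8, authorship .1122.33....

Answer: xelelwelljzt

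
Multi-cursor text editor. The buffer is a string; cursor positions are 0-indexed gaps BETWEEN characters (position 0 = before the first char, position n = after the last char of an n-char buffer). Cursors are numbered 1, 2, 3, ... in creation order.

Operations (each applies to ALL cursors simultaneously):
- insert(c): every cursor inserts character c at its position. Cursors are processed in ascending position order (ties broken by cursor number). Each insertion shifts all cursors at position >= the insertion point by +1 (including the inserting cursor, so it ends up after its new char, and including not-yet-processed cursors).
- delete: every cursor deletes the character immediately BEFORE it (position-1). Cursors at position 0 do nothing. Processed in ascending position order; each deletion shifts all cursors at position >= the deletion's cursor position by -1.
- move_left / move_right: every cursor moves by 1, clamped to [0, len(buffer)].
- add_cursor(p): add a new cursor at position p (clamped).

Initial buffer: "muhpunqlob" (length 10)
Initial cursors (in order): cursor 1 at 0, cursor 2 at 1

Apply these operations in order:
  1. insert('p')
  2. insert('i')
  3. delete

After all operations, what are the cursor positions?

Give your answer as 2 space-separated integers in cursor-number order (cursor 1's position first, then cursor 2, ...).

After op 1 (insert('p')): buffer="pmpuhpunqlob" (len 12), cursors c1@1 c2@3, authorship 1.2.........
After op 2 (insert('i')): buffer="pimpiuhpunqlob" (len 14), cursors c1@2 c2@5, authorship 11.22.........
After op 3 (delete): buffer="pmpuhpunqlob" (len 12), cursors c1@1 c2@3, authorship 1.2.........

Answer: 1 3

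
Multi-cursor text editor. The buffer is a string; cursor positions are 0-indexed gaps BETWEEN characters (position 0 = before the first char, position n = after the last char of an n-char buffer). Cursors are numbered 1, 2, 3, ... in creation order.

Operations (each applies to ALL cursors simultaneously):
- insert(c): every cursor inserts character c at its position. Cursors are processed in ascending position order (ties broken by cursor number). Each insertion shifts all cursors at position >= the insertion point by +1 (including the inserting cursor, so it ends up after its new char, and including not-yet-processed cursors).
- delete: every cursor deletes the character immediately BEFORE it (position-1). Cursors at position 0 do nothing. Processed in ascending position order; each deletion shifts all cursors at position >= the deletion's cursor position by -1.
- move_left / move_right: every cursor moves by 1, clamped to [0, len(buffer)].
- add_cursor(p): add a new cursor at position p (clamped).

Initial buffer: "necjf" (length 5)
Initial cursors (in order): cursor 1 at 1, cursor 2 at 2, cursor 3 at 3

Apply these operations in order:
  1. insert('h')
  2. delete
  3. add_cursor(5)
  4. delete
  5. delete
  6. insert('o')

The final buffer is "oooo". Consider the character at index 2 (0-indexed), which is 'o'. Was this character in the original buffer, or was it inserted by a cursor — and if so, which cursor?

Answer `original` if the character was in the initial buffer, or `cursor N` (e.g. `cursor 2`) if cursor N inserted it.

After op 1 (insert('h')): buffer="nhehchjf" (len 8), cursors c1@2 c2@4 c3@6, authorship .1.2.3..
After op 2 (delete): buffer="necjf" (len 5), cursors c1@1 c2@2 c3@3, authorship .....
After op 3 (add_cursor(5)): buffer="necjf" (len 5), cursors c1@1 c2@2 c3@3 c4@5, authorship .....
After op 4 (delete): buffer="j" (len 1), cursors c1@0 c2@0 c3@0 c4@1, authorship .
After op 5 (delete): buffer="" (len 0), cursors c1@0 c2@0 c3@0 c4@0, authorship 
After op 6 (insert('o')): buffer="oooo" (len 4), cursors c1@4 c2@4 c3@4 c4@4, authorship 1234
Authorship (.=original, N=cursor N): 1 2 3 4
Index 2: author = 3

Answer: cursor 3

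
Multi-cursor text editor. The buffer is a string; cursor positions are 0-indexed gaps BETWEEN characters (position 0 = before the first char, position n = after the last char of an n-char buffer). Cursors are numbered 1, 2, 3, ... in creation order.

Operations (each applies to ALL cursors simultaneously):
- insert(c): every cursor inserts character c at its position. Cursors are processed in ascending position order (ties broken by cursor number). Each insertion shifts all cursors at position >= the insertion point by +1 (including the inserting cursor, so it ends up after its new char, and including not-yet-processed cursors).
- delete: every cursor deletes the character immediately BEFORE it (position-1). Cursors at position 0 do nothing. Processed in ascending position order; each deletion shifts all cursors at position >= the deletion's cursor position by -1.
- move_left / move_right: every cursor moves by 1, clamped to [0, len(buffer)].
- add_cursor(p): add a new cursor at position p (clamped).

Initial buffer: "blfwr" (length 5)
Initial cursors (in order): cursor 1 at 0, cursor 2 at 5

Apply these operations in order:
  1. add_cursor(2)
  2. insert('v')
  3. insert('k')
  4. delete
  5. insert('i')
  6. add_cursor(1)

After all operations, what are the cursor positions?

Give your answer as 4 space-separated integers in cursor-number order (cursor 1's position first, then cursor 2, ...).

After op 1 (add_cursor(2)): buffer="blfwr" (len 5), cursors c1@0 c3@2 c2@5, authorship .....
After op 2 (insert('v')): buffer="vblvfwrv" (len 8), cursors c1@1 c3@4 c2@8, authorship 1..3...2
After op 3 (insert('k')): buffer="vkblvkfwrvk" (len 11), cursors c1@2 c3@6 c2@11, authorship 11..33...22
After op 4 (delete): buffer="vblvfwrv" (len 8), cursors c1@1 c3@4 c2@8, authorship 1..3...2
After op 5 (insert('i')): buffer="viblvifwrvi" (len 11), cursors c1@2 c3@6 c2@11, authorship 11..33...22
After op 6 (add_cursor(1)): buffer="viblvifwrvi" (len 11), cursors c4@1 c1@2 c3@6 c2@11, authorship 11..33...22

Answer: 2 11 6 1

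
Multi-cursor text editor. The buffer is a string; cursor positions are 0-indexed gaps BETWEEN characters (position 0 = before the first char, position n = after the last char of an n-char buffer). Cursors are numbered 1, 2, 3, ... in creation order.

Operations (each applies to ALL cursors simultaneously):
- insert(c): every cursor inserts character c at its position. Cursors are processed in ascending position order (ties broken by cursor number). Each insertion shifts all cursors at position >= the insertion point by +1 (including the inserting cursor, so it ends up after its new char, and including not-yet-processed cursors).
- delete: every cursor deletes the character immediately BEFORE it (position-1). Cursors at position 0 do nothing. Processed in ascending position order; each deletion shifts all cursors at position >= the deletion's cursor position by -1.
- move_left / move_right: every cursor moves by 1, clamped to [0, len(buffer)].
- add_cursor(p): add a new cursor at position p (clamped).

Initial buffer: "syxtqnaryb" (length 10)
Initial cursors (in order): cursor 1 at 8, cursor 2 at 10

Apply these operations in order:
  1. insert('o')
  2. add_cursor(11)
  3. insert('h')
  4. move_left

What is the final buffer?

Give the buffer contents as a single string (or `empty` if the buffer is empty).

Answer: syxtqnarohybhoh

Derivation:
After op 1 (insert('o')): buffer="syxtqnaroybo" (len 12), cursors c1@9 c2@12, authorship ........1..2
After op 2 (add_cursor(11)): buffer="syxtqnaroybo" (len 12), cursors c1@9 c3@11 c2@12, authorship ........1..2
After op 3 (insert('h')): buffer="syxtqnarohybhoh" (len 15), cursors c1@10 c3@13 c2@15, authorship ........11..322
After op 4 (move_left): buffer="syxtqnarohybhoh" (len 15), cursors c1@9 c3@12 c2@14, authorship ........11..322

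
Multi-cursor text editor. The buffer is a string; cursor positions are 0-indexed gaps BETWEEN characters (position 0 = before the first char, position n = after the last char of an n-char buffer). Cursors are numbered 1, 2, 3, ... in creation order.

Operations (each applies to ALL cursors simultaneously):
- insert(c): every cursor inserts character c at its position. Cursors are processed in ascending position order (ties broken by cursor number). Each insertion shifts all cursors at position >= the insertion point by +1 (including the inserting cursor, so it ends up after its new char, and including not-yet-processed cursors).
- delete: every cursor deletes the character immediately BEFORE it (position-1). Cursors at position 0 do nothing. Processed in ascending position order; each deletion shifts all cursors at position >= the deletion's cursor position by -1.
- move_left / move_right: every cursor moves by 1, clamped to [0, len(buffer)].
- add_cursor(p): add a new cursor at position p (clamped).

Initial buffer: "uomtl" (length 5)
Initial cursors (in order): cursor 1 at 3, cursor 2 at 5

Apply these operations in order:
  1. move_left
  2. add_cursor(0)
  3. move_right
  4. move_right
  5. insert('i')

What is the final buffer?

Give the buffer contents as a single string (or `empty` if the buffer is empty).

After op 1 (move_left): buffer="uomtl" (len 5), cursors c1@2 c2@4, authorship .....
After op 2 (add_cursor(0)): buffer="uomtl" (len 5), cursors c3@0 c1@2 c2@4, authorship .....
After op 3 (move_right): buffer="uomtl" (len 5), cursors c3@1 c1@3 c2@5, authorship .....
After op 4 (move_right): buffer="uomtl" (len 5), cursors c3@2 c1@4 c2@5, authorship .....
After op 5 (insert('i')): buffer="uoimtili" (len 8), cursors c3@3 c1@6 c2@8, authorship ..3..1.2

Answer: uoimtili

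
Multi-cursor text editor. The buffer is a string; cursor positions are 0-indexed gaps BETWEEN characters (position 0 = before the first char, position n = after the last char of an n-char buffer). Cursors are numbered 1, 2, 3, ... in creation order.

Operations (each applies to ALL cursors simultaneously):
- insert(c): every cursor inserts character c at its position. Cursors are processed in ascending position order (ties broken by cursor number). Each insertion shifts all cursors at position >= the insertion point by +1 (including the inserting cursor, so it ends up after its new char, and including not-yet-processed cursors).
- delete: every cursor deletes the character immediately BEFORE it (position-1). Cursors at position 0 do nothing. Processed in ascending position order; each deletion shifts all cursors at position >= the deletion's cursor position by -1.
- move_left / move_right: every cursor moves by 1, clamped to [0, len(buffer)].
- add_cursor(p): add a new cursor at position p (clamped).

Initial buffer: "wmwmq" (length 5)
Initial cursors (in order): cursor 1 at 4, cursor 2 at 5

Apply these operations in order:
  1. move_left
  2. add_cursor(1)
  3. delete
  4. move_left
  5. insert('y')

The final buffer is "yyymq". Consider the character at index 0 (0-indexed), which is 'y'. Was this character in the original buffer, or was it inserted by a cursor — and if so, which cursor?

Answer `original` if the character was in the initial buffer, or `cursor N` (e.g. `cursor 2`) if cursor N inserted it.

Answer: cursor 1

Derivation:
After op 1 (move_left): buffer="wmwmq" (len 5), cursors c1@3 c2@4, authorship .....
After op 2 (add_cursor(1)): buffer="wmwmq" (len 5), cursors c3@1 c1@3 c2@4, authorship .....
After op 3 (delete): buffer="mq" (len 2), cursors c3@0 c1@1 c2@1, authorship ..
After op 4 (move_left): buffer="mq" (len 2), cursors c1@0 c2@0 c3@0, authorship ..
After op 5 (insert('y')): buffer="yyymq" (len 5), cursors c1@3 c2@3 c3@3, authorship 123..
Authorship (.=original, N=cursor N): 1 2 3 . .
Index 0: author = 1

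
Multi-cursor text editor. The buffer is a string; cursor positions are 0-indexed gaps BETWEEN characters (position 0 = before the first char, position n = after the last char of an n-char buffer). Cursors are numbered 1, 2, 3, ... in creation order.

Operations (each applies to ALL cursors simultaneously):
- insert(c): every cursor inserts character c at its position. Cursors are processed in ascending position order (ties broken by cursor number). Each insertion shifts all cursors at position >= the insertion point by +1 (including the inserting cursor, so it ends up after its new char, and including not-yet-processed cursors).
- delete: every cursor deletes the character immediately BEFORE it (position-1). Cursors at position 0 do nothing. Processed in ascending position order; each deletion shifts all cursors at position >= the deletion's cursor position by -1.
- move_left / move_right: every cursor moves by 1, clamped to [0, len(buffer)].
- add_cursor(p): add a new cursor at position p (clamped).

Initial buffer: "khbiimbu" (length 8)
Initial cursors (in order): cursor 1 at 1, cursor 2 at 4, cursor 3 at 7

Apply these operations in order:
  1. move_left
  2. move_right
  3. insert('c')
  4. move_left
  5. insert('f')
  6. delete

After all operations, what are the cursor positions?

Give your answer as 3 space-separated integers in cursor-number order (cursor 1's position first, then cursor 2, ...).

After op 1 (move_left): buffer="khbiimbu" (len 8), cursors c1@0 c2@3 c3@6, authorship ........
After op 2 (move_right): buffer="khbiimbu" (len 8), cursors c1@1 c2@4 c3@7, authorship ........
After op 3 (insert('c')): buffer="kchbicimbcu" (len 11), cursors c1@2 c2@6 c3@10, authorship .1...2...3.
After op 4 (move_left): buffer="kchbicimbcu" (len 11), cursors c1@1 c2@5 c3@9, authorship .1...2...3.
After op 5 (insert('f')): buffer="kfchbifcimbfcu" (len 14), cursors c1@2 c2@7 c3@12, authorship .11...22...33.
After op 6 (delete): buffer="kchbicimbcu" (len 11), cursors c1@1 c2@5 c3@9, authorship .1...2...3.

Answer: 1 5 9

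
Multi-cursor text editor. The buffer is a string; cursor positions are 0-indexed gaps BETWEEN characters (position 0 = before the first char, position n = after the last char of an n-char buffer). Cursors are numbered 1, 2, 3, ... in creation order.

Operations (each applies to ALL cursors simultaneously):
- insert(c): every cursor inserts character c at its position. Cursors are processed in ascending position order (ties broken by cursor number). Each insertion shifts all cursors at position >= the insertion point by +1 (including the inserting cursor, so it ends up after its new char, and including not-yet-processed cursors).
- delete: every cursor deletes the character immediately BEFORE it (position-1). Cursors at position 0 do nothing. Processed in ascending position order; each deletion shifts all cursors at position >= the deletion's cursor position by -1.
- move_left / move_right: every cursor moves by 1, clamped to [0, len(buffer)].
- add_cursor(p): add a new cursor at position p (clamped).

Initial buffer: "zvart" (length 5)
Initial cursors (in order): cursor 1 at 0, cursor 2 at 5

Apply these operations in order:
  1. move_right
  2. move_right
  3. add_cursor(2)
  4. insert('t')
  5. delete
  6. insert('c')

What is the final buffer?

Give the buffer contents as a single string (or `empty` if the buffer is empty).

Answer: zvccartc

Derivation:
After op 1 (move_right): buffer="zvart" (len 5), cursors c1@1 c2@5, authorship .....
After op 2 (move_right): buffer="zvart" (len 5), cursors c1@2 c2@5, authorship .....
After op 3 (add_cursor(2)): buffer="zvart" (len 5), cursors c1@2 c3@2 c2@5, authorship .....
After op 4 (insert('t')): buffer="zvttartt" (len 8), cursors c1@4 c3@4 c2@8, authorship ..13...2
After op 5 (delete): buffer="zvart" (len 5), cursors c1@2 c3@2 c2@5, authorship .....
After op 6 (insert('c')): buffer="zvccartc" (len 8), cursors c1@4 c3@4 c2@8, authorship ..13...2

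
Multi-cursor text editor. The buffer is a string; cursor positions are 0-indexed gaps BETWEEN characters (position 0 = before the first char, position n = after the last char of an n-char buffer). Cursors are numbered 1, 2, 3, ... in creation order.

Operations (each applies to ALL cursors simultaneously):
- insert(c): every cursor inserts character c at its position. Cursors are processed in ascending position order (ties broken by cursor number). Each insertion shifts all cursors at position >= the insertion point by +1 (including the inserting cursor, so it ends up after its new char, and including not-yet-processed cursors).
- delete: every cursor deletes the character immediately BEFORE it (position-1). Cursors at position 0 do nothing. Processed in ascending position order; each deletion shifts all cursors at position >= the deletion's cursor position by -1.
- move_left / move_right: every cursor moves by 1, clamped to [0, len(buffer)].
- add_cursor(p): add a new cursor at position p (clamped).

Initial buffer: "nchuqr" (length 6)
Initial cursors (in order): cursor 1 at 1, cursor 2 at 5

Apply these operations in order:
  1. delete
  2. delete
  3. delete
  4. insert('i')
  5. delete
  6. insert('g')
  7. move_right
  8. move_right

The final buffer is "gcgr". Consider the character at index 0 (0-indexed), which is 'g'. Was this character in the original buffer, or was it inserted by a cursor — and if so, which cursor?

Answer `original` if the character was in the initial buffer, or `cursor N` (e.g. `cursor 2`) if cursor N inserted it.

Answer: cursor 1

Derivation:
After op 1 (delete): buffer="chur" (len 4), cursors c1@0 c2@3, authorship ....
After op 2 (delete): buffer="chr" (len 3), cursors c1@0 c2@2, authorship ...
After op 3 (delete): buffer="cr" (len 2), cursors c1@0 c2@1, authorship ..
After op 4 (insert('i')): buffer="icir" (len 4), cursors c1@1 c2@3, authorship 1.2.
After op 5 (delete): buffer="cr" (len 2), cursors c1@0 c2@1, authorship ..
After op 6 (insert('g')): buffer="gcgr" (len 4), cursors c1@1 c2@3, authorship 1.2.
After op 7 (move_right): buffer="gcgr" (len 4), cursors c1@2 c2@4, authorship 1.2.
After op 8 (move_right): buffer="gcgr" (len 4), cursors c1@3 c2@4, authorship 1.2.
Authorship (.=original, N=cursor N): 1 . 2 .
Index 0: author = 1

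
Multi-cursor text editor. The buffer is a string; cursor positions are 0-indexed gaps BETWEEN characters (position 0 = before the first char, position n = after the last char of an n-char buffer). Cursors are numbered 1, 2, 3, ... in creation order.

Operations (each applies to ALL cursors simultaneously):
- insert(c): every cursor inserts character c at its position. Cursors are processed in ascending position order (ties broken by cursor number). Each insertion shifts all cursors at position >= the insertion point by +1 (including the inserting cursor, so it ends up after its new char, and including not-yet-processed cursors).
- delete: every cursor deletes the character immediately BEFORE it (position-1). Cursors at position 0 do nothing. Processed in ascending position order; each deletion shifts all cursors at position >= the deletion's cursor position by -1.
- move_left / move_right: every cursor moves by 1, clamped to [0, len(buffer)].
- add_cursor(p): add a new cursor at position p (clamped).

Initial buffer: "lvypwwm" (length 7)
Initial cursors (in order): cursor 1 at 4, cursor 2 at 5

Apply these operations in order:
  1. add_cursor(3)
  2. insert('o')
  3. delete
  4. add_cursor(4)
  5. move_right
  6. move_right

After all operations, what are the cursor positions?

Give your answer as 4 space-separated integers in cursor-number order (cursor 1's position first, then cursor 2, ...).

Answer: 6 7 5 6

Derivation:
After op 1 (add_cursor(3)): buffer="lvypwwm" (len 7), cursors c3@3 c1@4 c2@5, authorship .......
After op 2 (insert('o')): buffer="lvyopowowm" (len 10), cursors c3@4 c1@6 c2@8, authorship ...3.1.2..
After op 3 (delete): buffer="lvypwwm" (len 7), cursors c3@3 c1@4 c2@5, authorship .......
After op 4 (add_cursor(4)): buffer="lvypwwm" (len 7), cursors c3@3 c1@4 c4@4 c2@5, authorship .......
After op 5 (move_right): buffer="lvypwwm" (len 7), cursors c3@4 c1@5 c4@5 c2@6, authorship .......
After op 6 (move_right): buffer="lvypwwm" (len 7), cursors c3@5 c1@6 c4@6 c2@7, authorship .......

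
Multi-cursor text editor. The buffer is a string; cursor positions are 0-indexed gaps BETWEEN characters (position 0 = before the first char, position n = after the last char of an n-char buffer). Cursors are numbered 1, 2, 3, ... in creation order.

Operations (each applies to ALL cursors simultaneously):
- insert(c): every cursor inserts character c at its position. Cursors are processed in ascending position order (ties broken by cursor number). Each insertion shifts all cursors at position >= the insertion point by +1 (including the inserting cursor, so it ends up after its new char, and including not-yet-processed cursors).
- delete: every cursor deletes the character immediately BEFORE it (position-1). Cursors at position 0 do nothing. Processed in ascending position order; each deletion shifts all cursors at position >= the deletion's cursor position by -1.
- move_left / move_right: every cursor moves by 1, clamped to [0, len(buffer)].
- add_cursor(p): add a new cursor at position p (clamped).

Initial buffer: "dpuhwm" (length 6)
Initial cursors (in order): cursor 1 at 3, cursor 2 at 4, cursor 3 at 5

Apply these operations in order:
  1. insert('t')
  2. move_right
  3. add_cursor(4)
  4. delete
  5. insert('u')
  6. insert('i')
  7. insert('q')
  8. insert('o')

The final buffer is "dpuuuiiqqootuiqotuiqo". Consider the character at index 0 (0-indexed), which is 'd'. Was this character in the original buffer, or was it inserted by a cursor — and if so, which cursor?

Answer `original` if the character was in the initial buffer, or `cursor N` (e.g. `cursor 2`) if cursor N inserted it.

Answer: original

Derivation:
After op 1 (insert('t')): buffer="dputhtwtm" (len 9), cursors c1@4 c2@6 c3@8, authorship ...1.2.3.
After op 2 (move_right): buffer="dputhtwtm" (len 9), cursors c1@5 c2@7 c3@9, authorship ...1.2.3.
After op 3 (add_cursor(4)): buffer="dputhtwtm" (len 9), cursors c4@4 c1@5 c2@7 c3@9, authorship ...1.2.3.
After op 4 (delete): buffer="dputt" (len 5), cursors c1@3 c4@3 c2@4 c3@5, authorship ...23
After op 5 (insert('u')): buffer="dpuuututu" (len 9), cursors c1@5 c4@5 c2@7 c3@9, authorship ...142233
After op 6 (insert('i')): buffer="dpuuuiituitui" (len 13), cursors c1@7 c4@7 c2@10 c3@13, authorship ...1414222333
After op 7 (insert('q')): buffer="dpuuuiiqqtuiqtuiq" (len 17), cursors c1@9 c4@9 c2@13 c3@17, authorship ...14141422223333
After op 8 (insert('o')): buffer="dpuuuiiqqootuiqotuiqo" (len 21), cursors c1@11 c4@11 c2@16 c3@21, authorship ...141414142222233333
Authorship (.=original, N=cursor N): . . . 1 4 1 4 1 4 1 4 2 2 2 2 2 3 3 3 3 3
Index 0: author = original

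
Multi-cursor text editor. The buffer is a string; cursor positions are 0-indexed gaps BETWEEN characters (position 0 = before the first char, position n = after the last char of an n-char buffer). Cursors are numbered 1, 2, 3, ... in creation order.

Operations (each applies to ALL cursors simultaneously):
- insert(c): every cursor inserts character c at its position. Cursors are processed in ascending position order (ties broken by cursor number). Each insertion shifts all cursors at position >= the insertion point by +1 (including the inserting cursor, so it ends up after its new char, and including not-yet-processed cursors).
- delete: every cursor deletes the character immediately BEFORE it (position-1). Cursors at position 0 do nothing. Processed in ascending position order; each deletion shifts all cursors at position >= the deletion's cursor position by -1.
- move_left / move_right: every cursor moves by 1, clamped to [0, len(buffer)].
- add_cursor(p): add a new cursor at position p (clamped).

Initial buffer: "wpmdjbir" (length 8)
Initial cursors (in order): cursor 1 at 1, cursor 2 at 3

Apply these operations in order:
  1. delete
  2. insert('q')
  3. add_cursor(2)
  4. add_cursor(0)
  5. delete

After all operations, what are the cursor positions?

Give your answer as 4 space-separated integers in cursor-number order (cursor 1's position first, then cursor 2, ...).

Answer: 0 0 0 0

Derivation:
After op 1 (delete): buffer="pdjbir" (len 6), cursors c1@0 c2@1, authorship ......
After op 2 (insert('q')): buffer="qpqdjbir" (len 8), cursors c1@1 c2@3, authorship 1.2.....
After op 3 (add_cursor(2)): buffer="qpqdjbir" (len 8), cursors c1@1 c3@2 c2@3, authorship 1.2.....
After op 4 (add_cursor(0)): buffer="qpqdjbir" (len 8), cursors c4@0 c1@1 c3@2 c2@3, authorship 1.2.....
After op 5 (delete): buffer="djbir" (len 5), cursors c1@0 c2@0 c3@0 c4@0, authorship .....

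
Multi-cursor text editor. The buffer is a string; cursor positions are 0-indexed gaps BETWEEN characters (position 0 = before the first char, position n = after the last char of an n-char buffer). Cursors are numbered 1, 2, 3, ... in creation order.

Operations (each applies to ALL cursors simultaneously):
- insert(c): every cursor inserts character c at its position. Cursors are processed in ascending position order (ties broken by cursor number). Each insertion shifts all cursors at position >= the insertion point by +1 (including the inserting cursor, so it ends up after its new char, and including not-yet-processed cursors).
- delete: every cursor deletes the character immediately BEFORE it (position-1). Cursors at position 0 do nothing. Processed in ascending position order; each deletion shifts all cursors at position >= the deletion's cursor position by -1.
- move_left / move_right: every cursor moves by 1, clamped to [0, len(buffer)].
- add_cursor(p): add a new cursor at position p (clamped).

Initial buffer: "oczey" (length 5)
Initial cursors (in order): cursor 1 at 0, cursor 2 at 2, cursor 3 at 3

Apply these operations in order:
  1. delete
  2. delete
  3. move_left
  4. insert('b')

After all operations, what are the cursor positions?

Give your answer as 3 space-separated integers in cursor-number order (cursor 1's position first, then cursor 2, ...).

Answer: 3 3 3

Derivation:
After op 1 (delete): buffer="oey" (len 3), cursors c1@0 c2@1 c3@1, authorship ...
After op 2 (delete): buffer="ey" (len 2), cursors c1@0 c2@0 c3@0, authorship ..
After op 3 (move_left): buffer="ey" (len 2), cursors c1@0 c2@0 c3@0, authorship ..
After op 4 (insert('b')): buffer="bbbey" (len 5), cursors c1@3 c2@3 c3@3, authorship 123..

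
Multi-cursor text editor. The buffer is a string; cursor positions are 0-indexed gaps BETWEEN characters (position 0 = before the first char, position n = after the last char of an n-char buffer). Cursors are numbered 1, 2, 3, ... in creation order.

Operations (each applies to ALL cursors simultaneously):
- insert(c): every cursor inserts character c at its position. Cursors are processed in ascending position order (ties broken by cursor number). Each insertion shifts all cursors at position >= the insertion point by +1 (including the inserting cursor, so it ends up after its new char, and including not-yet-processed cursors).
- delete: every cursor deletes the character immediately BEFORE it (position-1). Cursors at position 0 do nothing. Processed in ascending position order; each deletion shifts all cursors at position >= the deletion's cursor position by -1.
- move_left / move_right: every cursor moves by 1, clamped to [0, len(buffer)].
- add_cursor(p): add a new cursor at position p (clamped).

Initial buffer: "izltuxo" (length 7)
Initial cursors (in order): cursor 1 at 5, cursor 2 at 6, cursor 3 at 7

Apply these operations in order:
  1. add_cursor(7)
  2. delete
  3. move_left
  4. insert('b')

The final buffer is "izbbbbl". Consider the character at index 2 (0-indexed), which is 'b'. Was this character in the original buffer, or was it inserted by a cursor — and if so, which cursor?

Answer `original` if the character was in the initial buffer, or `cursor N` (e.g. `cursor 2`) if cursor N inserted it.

After op 1 (add_cursor(7)): buffer="izltuxo" (len 7), cursors c1@5 c2@6 c3@7 c4@7, authorship .......
After op 2 (delete): buffer="izl" (len 3), cursors c1@3 c2@3 c3@3 c4@3, authorship ...
After op 3 (move_left): buffer="izl" (len 3), cursors c1@2 c2@2 c3@2 c4@2, authorship ...
After op 4 (insert('b')): buffer="izbbbbl" (len 7), cursors c1@6 c2@6 c3@6 c4@6, authorship ..1234.
Authorship (.=original, N=cursor N): . . 1 2 3 4 .
Index 2: author = 1

Answer: cursor 1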